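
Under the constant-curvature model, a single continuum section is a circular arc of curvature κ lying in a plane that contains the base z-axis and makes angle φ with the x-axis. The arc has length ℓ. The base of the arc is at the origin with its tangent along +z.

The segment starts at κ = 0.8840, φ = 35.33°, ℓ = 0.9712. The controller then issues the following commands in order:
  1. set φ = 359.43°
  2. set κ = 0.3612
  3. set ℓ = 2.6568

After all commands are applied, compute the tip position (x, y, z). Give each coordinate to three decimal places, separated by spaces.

initial: κ=0.8840, φ=35.33°, ℓ=0.9712
cmd 1: set φ=359.43° → (κ,φ,ℓ)=(0.8840,359.43°,0.9712) → tip=(0.3919,-0.0039,0.8562)
cmd 2: set κ=0.3612 → (κ,φ,ℓ)=(0.3612,359.43°,0.9712) → tip=(0.1686,-0.0017,0.9514)
cmd 3: set ℓ=2.6568 → (κ,φ,ℓ)=(0.3612,359.43°,2.6568) → tip=(1.1798,-0.0117,2.2674)

1.180 -0.012 2.267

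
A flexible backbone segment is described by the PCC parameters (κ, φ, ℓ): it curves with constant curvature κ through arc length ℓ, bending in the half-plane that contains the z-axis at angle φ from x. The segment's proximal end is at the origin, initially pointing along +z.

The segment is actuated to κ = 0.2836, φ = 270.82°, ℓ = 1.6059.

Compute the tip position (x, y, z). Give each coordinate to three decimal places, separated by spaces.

0.005 -0.359 1.551

θ = κ·ℓ = 0.2836 × 1.6059 = 0.45543 rad
ρ = (1 − cos θ)/κ = (1 − 0.89807)/0.2836 = 0.35941
z = sin θ / κ = 0.43985/0.2836 = 1.55096
x = ρ cos φ = 0.35941 × cos(270.82°) = 0.00514
y = ρ sin φ = 0.35941 × sin(270.82°) = -0.35938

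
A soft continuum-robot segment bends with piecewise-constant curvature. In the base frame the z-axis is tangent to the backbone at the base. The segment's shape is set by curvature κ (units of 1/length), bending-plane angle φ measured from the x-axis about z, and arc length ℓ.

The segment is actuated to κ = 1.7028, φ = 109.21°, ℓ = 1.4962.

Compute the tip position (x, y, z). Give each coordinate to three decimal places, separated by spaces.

θ = κ·ℓ = 1.7028 × 1.4962 = 2.54773 rad
ρ = (1 − cos θ)/κ = (1 − -0.82879)/1.7028 = 1.07399
z = sin θ / κ = 0.55957/1.7028 = 0.32862
x = ρ cos φ = 1.07399 × cos(109.21°) = -0.35338
y = ρ sin φ = 1.07399 × sin(109.21°) = 1.01419

-0.353 1.014 0.329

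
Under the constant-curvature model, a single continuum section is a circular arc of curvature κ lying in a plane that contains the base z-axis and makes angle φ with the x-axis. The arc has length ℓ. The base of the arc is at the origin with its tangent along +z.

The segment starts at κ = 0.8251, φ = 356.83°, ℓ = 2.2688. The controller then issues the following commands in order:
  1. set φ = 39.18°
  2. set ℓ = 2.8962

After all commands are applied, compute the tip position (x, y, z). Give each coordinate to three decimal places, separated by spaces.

initial: κ=0.8251, φ=356.83°, ℓ=2.2688
cmd 1: set φ=39.18° → (κ,φ,ℓ)=(0.8251,39.18°,2.2688) → tip=(1.2182,0.9928,1.1574)
cmd 2: set ℓ=2.8962 → (κ,φ,ℓ)=(0.8251,39.18°,2.8962) → tip=(1.6256,1.3249,0.8278)

1.626 1.325 0.828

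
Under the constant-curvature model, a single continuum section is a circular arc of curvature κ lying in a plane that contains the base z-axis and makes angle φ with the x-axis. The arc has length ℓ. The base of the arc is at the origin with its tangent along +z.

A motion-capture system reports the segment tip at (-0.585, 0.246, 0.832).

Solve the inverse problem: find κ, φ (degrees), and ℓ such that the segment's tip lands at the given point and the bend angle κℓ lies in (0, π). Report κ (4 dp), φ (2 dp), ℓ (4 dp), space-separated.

ρ = √(x²+y²) = √(-0.585² + 0.246²) = 0.63462
φ = atan2(y, x) mod 360° = atan2(0.246, -0.585) = 157.1926°
|p|² = ρ² + z² = 0.63462² + 0.832² = 1.09496
κ = 2ρ / |p|² = 2×0.63462 / 1.09496 = 1.15916
θ = 2·atan2(ρ, z) = 2·atan2(0.63462, 0.832) = 1.30324 rad
ℓ = θ/κ = 1.30324/1.15916 = 1.12430

1.1592 157.19 1.1243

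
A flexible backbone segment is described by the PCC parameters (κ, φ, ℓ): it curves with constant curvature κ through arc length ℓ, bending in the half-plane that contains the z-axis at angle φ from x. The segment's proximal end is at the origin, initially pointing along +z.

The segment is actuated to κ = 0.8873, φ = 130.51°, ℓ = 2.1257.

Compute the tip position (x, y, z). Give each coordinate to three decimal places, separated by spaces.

θ = κ·ℓ = 0.8873 × 2.1257 = 1.88613 rad
ρ = (1 − cos θ)/κ = (1 − -0.31014)/0.8873 = 1.47654
z = sin θ / κ = 0.95069/0.8873 = 1.07144
x = ρ cos φ = 1.47654 × cos(130.51°) = -0.95913
y = ρ sin φ = 1.47654 × sin(130.51°) = 1.12261

-0.959 1.123 1.071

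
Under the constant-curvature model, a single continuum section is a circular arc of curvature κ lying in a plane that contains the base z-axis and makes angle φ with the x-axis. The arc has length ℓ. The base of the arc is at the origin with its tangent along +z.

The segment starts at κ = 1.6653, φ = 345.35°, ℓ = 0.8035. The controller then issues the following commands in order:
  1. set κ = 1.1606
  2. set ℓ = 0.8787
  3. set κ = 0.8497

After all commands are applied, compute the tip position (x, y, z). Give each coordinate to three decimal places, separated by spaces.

initial: κ=1.6653, φ=345.35°, ℓ=0.8035
cmd 1: set κ=1.1606 → (κ,φ,ℓ)=(1.1606,345.35°,0.8035) → tip=(0.3370,-0.0881,0.6920)
cmd 2: set ℓ=0.8787 → (κ,φ,ℓ)=(1.1606,345.35°,0.8787) → tip=(0.3972,-0.1038,0.7341)
cmd 3: set κ=0.8497 → (κ,φ,ℓ)=(0.8497,345.35°,0.8787) → tip=(0.3029,-0.0792,0.7993)

0.303 -0.079 0.799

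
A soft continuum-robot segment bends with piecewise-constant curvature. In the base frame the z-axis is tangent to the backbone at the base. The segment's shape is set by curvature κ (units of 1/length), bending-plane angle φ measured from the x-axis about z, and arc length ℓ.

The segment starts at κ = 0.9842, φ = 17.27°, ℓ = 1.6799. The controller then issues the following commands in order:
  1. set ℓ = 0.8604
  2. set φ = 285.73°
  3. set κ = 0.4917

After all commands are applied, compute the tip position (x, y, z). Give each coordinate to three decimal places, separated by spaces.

initial: κ=0.9842, φ=17.27°, ℓ=1.6799
cmd 1: set ℓ=0.8604 → (κ,φ,ℓ)=(0.9842,17.27°,0.8604) → tip=(0.3276,0.1018,0.7612)
cmd 2: set φ=285.73° → (κ,φ,ℓ)=(0.9842,285.73°,0.8604) → tip=(0.0930,-0.3302,0.7612)
cmd 3: set κ=0.4917 → (κ,φ,ℓ)=(0.4917,285.73°,0.8604) → tip=(0.0486,-0.1726,0.8350)

0.049 -0.173 0.835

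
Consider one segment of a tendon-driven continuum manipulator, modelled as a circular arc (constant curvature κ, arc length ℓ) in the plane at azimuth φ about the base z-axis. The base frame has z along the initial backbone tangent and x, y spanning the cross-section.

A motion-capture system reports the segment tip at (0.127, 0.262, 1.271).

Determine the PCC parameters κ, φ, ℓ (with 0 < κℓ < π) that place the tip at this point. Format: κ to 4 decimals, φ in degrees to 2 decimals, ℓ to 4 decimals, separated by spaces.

0.3425 64.14 1.3150

ρ = √(x²+y²) = √(0.127² + 0.262²) = 0.29116
φ = atan2(y, x) mod 360° = atan2(0.262, 0.127) = 64.1390°
|p|² = ρ² + z² = 0.29116² + 1.271² = 1.70021
κ = 2ρ / |p|² = 2×0.29116 / 1.70021 = 0.34250
θ = 2·atan2(ρ, z) = 2·atan2(0.29116, 1.271) = 0.45038 rad
ℓ = θ/κ = 0.45038/0.34250 = 1.31501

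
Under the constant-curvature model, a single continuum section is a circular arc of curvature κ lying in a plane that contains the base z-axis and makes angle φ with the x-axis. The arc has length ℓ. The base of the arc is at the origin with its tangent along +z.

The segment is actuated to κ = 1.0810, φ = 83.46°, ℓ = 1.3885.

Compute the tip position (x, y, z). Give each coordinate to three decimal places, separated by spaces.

θ = κ·ℓ = 1.0810 × 1.3885 = 1.50097 rad
ρ = (1 − cos θ)/κ = (1 − 0.06977)/1.0810 = 0.86053
z = sin θ / κ = 0.99756/1.0810 = 0.92282
x = ρ cos φ = 0.86053 × cos(83.46°) = 0.09801
y = ρ sin φ = 0.86053 × sin(83.46°) = 0.85493

0.098 0.855 0.923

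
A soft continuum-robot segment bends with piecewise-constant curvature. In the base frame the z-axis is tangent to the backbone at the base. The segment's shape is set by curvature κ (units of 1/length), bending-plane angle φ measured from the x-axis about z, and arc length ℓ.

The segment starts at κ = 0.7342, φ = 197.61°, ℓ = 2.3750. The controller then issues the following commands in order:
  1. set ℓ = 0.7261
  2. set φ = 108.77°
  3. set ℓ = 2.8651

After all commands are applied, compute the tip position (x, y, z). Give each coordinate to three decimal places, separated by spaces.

initial: κ=0.7342, φ=197.61°, ℓ=2.3750
cmd 1: set ℓ=0.7261 → (κ,φ,ℓ)=(0.7342,197.61°,0.7261) → tip=(-0.1801,-0.0572,0.6922)
cmd 2: set φ=108.77° → (κ,φ,ℓ)=(0.7342,108.77°,0.7261) → tip=(-0.0608,0.1790,0.6922)
cmd 3: set ℓ=2.8651 → (κ,φ,ℓ)=(0.7342,108.77°,2.8651) → tip=(-0.6609,1.9446,1.1733)

-0.661 1.945 1.173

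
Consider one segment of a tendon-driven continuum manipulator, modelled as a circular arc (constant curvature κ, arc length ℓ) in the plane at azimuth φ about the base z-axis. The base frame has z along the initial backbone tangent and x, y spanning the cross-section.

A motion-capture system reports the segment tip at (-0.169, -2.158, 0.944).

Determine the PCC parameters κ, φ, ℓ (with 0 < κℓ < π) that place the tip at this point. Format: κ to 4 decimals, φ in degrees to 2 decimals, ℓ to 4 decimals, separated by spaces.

ρ = √(x²+y²) = √(-0.169² + -2.158²) = 2.16461
φ = atan2(y, x) mod 360° = atan2(-2.158, -0.169) = 265.5221°
|p|² = ρ² + z² = 2.16461² + 0.944² = 5.57666
κ = 2ρ / |p|² = 2×2.16461 / 5.57666 = 0.77631
θ = 2·atan2(ρ, z) = 2·atan2(2.16461, 0.944) = 2.31911 rad
ℓ = θ/κ = 2.31911/0.77631 = 2.98735

0.7763 265.52 2.9874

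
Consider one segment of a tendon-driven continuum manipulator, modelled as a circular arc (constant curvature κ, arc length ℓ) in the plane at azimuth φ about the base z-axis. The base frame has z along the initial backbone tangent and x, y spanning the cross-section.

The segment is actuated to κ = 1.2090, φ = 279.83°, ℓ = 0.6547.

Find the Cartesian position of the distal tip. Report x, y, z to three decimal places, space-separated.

θ = κ·ℓ = 1.2090 × 0.6547 = 0.79153 rad
ρ = (1 − cos θ)/κ = (1 − 0.70276)/1.2090 = 0.24586
z = sin θ / κ = 0.71143/1.2090 = 0.58845
x = ρ cos φ = 0.24586 × cos(279.83°) = 0.04197
y = ρ sin φ = 0.24586 × sin(279.83°) = -0.24225

0.042 -0.242 0.588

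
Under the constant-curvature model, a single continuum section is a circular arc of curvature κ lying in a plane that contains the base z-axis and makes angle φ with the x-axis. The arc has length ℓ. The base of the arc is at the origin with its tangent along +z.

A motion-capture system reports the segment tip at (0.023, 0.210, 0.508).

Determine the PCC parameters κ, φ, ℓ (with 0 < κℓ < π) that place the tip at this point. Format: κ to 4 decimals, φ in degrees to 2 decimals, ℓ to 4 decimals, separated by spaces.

ρ = √(x²+y²) = √(0.023² + 0.210²) = 0.21126
φ = atan2(y, x) mod 360° = atan2(0.210, 0.023) = 83.7497°
|p|² = ρ² + z² = 0.21126² + 0.508² = 0.30269
κ = 2ρ / |p|² = 2×0.21126 / 0.30269 = 1.39584
θ = 2·atan2(ρ, z) = 2·atan2(0.21126, 0.508) = 0.78820 rad
ℓ = θ/κ = 0.78820/1.39584 = 0.56468

1.3958 83.75 0.5647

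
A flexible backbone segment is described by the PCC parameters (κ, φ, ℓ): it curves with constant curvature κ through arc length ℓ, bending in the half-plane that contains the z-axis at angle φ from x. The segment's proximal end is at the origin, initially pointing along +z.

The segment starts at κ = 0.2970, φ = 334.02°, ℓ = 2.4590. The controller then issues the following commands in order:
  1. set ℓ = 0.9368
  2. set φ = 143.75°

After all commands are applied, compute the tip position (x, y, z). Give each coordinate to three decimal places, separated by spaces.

initial: κ=0.2970, φ=334.02°, ℓ=2.4590
cmd 1: set ℓ=0.9368 → (κ,φ,ℓ)=(0.2970,334.02°,0.9368) → tip=(0.1164,-0.0567,0.9248)
cmd 2: set φ=143.75° → (κ,φ,ℓ)=(0.2970,143.75°,0.9368) → tip=(-0.1044,0.0766,0.9248)

-0.104 0.077 0.925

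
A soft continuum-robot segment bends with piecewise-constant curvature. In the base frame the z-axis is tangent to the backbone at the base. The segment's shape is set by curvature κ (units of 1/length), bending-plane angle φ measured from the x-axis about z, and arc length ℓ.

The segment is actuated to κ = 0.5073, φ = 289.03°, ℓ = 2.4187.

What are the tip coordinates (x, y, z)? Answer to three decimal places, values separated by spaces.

θ = κ·ℓ = 0.5073 × 2.4187 = 1.22701 rad
ρ = (1 − cos θ)/κ = (1 − 0.33706)/0.5073 = 1.30681
z = sin θ / κ = 0.94148/0.5073 = 1.85587
x = ρ cos φ = 1.30681 × cos(289.03°) = 0.42610
y = ρ sin φ = 1.30681 × sin(289.03°) = -1.23539

0.426 -1.235 1.856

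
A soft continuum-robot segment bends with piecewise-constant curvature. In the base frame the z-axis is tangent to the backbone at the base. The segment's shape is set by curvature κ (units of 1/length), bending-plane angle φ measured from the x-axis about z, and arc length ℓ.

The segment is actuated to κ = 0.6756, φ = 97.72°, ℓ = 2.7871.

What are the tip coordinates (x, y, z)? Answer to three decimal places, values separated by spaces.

θ = κ·ℓ = 0.6756 × 2.7871 = 1.88296 rad
ρ = (1 − cos θ)/κ = (1 − -0.30712)/0.6756 = 1.93476
z = sin θ / κ = 0.95167/0.6756 = 1.40863
x = ρ cos φ = 1.93476 × cos(97.72°) = -0.25990
y = ρ sin φ = 1.93476 × sin(97.72°) = 1.91722

-0.260 1.917 1.409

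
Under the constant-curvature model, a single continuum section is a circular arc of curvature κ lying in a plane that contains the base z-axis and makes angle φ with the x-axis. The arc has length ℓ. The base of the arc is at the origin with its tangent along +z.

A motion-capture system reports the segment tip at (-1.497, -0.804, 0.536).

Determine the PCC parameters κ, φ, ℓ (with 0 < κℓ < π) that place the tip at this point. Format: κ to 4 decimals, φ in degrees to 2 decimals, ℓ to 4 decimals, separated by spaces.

1.0705 208.24 2.3639

ρ = √(x²+y²) = √(-1.497² + -0.804²) = 1.69924
φ = atan2(y, x) mod 360° = atan2(-0.804, -1.497) = 208.2391°
|p|² = ρ² + z² = 1.69924² + 0.536² = 3.17472
κ = 2ρ / |p|² = 2×1.69924 / 3.17472 = 1.07048
θ = 2·atan2(ρ, z) = 2·atan2(1.69924, 0.536) = 2.53048 rad
ℓ = θ/κ = 2.53048/1.07048 = 2.36387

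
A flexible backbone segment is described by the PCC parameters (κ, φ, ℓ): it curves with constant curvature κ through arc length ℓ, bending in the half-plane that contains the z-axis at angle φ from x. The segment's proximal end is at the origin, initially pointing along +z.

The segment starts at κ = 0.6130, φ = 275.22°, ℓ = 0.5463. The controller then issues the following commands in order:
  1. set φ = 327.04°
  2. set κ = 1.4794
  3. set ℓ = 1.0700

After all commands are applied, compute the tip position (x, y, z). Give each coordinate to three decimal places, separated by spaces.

initial: κ=0.6130, φ=275.22°, ℓ=0.5463
cmd 1: set φ=327.04° → (κ,φ,ℓ)=(0.6130,327.04°,0.5463) → tip=(0.0760,-0.0493,0.5361)
cmd 2: set κ=1.4794 → (κ,φ,ℓ)=(1.4794,327.04°,0.5463) → tip=(0.1754,-0.1137,0.4887)
cmd 3: set ℓ=1.0700 → (κ,φ,ℓ)=(1.4794,327.04°,1.0700) → tip=(0.5741,-0.3722,0.6759)

0.574 -0.372 0.676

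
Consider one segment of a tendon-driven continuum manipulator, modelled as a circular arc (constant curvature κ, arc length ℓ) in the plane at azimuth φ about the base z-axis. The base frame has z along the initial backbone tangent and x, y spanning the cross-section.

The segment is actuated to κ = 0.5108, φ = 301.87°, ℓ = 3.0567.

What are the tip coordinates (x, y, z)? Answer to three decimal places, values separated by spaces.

θ = κ·ℓ = 0.5108 × 3.0567 = 1.56136 rad
ρ = (1 − cos θ)/κ = (1 − 0.00943)/0.5108 = 1.93924
z = sin θ / κ = 0.99996/0.5108 = 1.95763
x = ρ cos φ = 1.93924 × cos(301.87°) = 1.02391
y = ρ sin φ = 1.93924 × sin(301.87°) = -1.64690

1.024 -1.647 1.958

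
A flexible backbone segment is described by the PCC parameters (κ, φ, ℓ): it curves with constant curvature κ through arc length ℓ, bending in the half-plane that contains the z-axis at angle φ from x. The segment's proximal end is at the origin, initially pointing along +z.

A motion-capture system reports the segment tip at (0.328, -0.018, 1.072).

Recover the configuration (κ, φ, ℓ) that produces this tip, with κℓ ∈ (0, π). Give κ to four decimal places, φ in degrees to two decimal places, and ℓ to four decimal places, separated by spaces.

ρ = √(x²+y²) = √(0.328² + -0.018²) = 0.32849
φ = atan2(y, x) mod 360° = atan2(-0.018, 0.328) = 356.8589°
|p|² = ρ² + z² = 0.32849² + 1.072² = 1.25709
κ = 2ρ / |p|² = 2×0.32849 / 1.25709 = 0.52262
θ = 2·atan2(ρ, z) = 2·atan2(0.32849, 1.072) = 0.59469 rad
ℓ = θ/κ = 0.59469/0.52262 = 1.13789

0.5226 356.86 1.1379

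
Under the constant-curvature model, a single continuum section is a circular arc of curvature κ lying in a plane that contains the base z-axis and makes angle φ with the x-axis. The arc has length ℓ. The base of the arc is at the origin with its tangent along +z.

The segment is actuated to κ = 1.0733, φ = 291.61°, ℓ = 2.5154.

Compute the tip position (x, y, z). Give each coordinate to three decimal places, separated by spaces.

θ = κ·ℓ = 1.0733 × 2.5154 = 2.69978 rad
ρ = (1 − cos θ)/κ = (1 − -0.90398)/1.0733 = 1.77395
z = sin θ / κ = 0.42758/1.0733 = 0.39838
x = ρ cos φ = 1.77395 × cos(291.61°) = 0.65332
y = ρ sin φ = 1.77395 × sin(291.61°) = -1.64926

0.653 -1.649 0.398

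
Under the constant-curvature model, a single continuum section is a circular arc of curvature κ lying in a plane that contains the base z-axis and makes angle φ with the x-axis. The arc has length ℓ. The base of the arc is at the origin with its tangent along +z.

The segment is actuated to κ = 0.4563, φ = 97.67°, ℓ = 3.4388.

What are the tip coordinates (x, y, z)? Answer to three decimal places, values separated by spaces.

-0.292 2.168 2.192

θ = κ·ℓ = 0.4563 × 3.4388 = 1.56912 rad
ρ = (1 − cos θ)/κ = (1 − 0.00167)/0.4563 = 2.18788
z = sin θ / κ = 1.00000/0.4563 = 2.19154
x = ρ cos φ = 2.18788 × cos(97.67°) = -0.29201
y = ρ sin φ = 2.18788 × sin(97.67°) = 2.16830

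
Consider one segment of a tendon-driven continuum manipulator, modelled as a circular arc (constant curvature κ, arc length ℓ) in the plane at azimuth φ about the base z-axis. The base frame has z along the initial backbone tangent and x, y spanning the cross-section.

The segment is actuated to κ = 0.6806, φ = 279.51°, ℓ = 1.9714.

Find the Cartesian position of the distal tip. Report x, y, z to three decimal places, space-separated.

0.188 -1.120 1.431

θ = κ·ℓ = 0.6806 × 1.9714 = 1.34173 rad
ρ = (1 − cos θ)/κ = (1 − 0.22706)/0.6806 = 1.13567
z = sin θ / κ = 0.97388/0.6806 = 1.43091
x = ρ cos φ = 1.13567 × cos(279.51°) = 0.18763
y = ρ sin φ = 1.13567 × sin(279.51°) = -1.12006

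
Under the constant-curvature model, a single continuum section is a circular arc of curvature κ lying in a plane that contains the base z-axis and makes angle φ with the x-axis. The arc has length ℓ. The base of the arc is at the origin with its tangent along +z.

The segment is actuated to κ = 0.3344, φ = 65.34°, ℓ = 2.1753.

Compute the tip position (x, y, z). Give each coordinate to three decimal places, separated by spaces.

0.316 0.688 1.988

θ = κ·ℓ = 0.3344 × 2.1753 = 0.72742 rad
ρ = (1 − cos θ)/κ = (1 − 0.74689)/0.3344 = 0.75690
z = sin θ / κ = 0.66495/0.3344 = 1.98847
x = ρ cos φ = 0.75690 × cos(65.34°) = 0.31580
y = ρ sin φ = 0.75690 × sin(65.34°) = 0.68787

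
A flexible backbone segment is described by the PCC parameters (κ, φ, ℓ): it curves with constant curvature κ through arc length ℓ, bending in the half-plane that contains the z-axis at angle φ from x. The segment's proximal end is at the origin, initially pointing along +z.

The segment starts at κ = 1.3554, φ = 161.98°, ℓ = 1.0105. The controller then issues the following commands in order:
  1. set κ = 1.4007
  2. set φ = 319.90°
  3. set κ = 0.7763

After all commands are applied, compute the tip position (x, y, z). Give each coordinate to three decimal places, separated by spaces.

initial: κ=1.3554, φ=161.98°, ℓ=1.0105
cmd 1: set κ=1.4007 → (κ,φ,ℓ)=(1.4007,161.98°,1.0105) → tip=(-0.5738,0.1867,0.7053)
cmd 2: set φ=319.90° → (κ,φ,ℓ)=(1.4007,319.90°,1.0105) → tip=(0.4616,-0.3887,0.7053)
cmd 3: set κ=0.7763 → (κ,φ,ℓ)=(0.7763,319.90°,1.0105) → tip=(0.2879,-0.2425,0.9100)

0.288 -0.242 0.910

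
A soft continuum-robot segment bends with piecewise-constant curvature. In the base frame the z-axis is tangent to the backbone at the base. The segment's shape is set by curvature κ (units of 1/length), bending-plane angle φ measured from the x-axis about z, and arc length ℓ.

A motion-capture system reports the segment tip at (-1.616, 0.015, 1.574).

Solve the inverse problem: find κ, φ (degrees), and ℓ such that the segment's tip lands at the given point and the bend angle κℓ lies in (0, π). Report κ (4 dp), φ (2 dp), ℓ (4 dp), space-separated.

0.6351 179.47 2.5148

ρ = √(x²+y²) = √(-1.616² + 0.015²) = 1.61607
φ = atan2(y, x) mod 360° = atan2(0.015, -1.616) = 179.4682°
|p|² = ρ² + z² = 1.61607² + 1.574² = 5.08916
κ = 2ρ / |p|² = 2×1.61607 / 5.08916 = 0.63510
θ = 2·atan2(ρ, z) = 2·atan2(1.61607, 1.574) = 1.59717 rad
ℓ = θ/κ = 1.59717/0.63510 = 2.51482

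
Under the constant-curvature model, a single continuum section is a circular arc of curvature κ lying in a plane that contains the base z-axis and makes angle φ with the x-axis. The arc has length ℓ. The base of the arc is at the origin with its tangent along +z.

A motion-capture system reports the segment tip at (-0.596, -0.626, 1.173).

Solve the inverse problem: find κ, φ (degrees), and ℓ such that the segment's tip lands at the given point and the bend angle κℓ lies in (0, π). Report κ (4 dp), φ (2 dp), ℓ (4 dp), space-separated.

0.8143 226.41 1.5598

ρ = √(x²+y²) = √(-0.596² + -0.626²) = 0.86434
φ = atan2(y, x) mod 360° = atan2(-0.626, -0.596) = 226.4063°
|p|² = ρ² + z² = 0.86434² + 1.173² = 2.12302
κ = 2ρ / |p|² = 2×0.86434 / 2.12302 = 0.81426
θ = 2·atan2(ρ, z) = 2·atan2(0.86434, 1.173) = 1.27009 rad
ℓ = θ/κ = 1.27009/0.81426 = 1.55980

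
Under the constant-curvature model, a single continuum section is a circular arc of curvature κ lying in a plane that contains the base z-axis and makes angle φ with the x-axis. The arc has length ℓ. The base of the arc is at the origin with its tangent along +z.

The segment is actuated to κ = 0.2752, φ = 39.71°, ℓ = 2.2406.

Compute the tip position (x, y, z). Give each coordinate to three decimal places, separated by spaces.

θ = κ·ℓ = 0.2752 × 2.2406 = 0.61661 rad
ρ = (1 − cos θ)/κ = (1 − 0.81584)/0.2752 = 0.66918
z = sin θ / κ = 0.57828/0.2752 = 2.10129
x = ρ cos φ = 0.66918 × cos(39.71°) = 0.51479
y = ρ sin φ = 0.66918 × sin(39.71°) = 0.42754

0.515 0.428 2.101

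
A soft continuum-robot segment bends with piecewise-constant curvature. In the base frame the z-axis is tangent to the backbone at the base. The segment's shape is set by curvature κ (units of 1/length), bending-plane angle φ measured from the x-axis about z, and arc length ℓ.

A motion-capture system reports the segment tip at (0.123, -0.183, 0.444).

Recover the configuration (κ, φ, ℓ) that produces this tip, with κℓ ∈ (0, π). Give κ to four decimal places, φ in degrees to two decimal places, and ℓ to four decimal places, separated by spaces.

ρ = √(x²+y²) = √(0.123² + -0.183²) = 0.22049
φ = atan2(y, x) mod 360° = atan2(-0.183, 0.123) = 303.9063°
|p|² = ρ² + z² = 0.22049² + 0.444² = 0.24575
κ = 2ρ / |p|² = 2×0.22049 / 0.24575 = 1.79444
θ = 2·atan2(ρ, z) = 2·atan2(0.22049, 0.444) = 0.92186 rad
ℓ = θ/κ = 0.92186/1.79444 = 0.51373

1.7944 303.91 0.5137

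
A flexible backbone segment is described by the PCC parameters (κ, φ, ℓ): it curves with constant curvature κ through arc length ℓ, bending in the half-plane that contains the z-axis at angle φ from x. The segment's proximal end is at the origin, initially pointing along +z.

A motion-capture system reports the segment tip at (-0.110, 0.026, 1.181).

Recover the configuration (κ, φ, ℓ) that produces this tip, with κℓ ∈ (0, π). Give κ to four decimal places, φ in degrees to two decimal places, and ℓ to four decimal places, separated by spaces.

0.1606 166.70 1.1882

ρ = √(x²+y²) = √(-0.110² + 0.026²) = 0.11303
φ = atan2(y, x) mod 360° = atan2(0.026, -0.110) = 166.7014°
|p|² = ρ² + z² = 0.11303² + 1.181² = 1.40754
κ = 2ρ / |p|² = 2×0.11303 / 1.40754 = 0.16061
θ = 2·atan2(ρ, z) = 2·atan2(0.11303, 1.181) = 0.19083 rad
ℓ = θ/κ = 0.19083/0.16061 = 1.18820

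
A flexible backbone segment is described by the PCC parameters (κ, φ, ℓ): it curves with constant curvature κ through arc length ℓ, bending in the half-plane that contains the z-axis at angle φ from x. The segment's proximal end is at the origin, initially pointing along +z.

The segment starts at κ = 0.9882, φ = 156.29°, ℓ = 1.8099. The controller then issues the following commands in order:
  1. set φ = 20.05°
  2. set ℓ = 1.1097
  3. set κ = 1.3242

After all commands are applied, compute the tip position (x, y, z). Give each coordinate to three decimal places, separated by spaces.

initial: κ=0.9882, φ=156.29°, ℓ=1.8099
cmd 1: set φ=20.05° → (κ,φ,ℓ)=(0.9882,20.05°,1.8099) → tip=(1.1560,0.4219,0.9880)
cmd 2: set ℓ=1.1097 → (κ,φ,ℓ)=(0.9882,20.05°,1.1097) → tip=(0.5165,0.1885,0.9003)
cmd 3: set κ=1.3242 → (κ,φ,ℓ)=(1.3242,20.05°,1.1097) → tip=(0.6376,0.2327,0.7513)

0.638 0.233 0.751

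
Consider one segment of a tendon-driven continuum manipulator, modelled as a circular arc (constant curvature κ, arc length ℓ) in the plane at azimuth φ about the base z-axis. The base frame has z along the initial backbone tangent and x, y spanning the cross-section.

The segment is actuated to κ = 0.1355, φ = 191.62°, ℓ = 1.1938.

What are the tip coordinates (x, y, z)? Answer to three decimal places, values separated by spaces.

θ = κ·ℓ = 0.1355 × 1.1938 = 0.16176 rad
ρ = (1 − cos θ)/κ = (1 − 0.98695)/0.1355 = 0.09634
z = sin θ / κ = 0.16106/0.1355 = 1.18860
x = ρ cos φ = 0.09634 × cos(191.62°) = -0.09437
y = ρ sin φ = 0.09634 × sin(191.62°) = -0.01941

-0.094 -0.019 1.189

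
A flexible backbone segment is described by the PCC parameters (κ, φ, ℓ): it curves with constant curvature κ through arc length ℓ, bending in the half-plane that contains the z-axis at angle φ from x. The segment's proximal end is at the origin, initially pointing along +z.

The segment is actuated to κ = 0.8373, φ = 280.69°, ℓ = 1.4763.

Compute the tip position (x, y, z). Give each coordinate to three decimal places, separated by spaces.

0.149 -0.788 1.128

θ = κ·ℓ = 0.8373 × 1.4763 = 1.23611 rad
ρ = (1 − cos θ)/κ = (1 − 0.32848)/0.8373 = 0.80201
z = sin θ / κ = 0.94451/0.8373 = 1.12804
x = ρ cos φ = 0.80201 × cos(280.69°) = 0.14877
y = ρ sin φ = 0.80201 × sin(280.69°) = -0.78809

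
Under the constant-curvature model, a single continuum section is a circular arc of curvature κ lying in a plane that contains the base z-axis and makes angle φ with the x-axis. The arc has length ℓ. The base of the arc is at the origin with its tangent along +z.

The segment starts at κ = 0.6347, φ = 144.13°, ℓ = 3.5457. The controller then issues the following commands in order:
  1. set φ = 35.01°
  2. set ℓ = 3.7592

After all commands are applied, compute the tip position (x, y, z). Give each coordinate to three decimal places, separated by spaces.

2.230 1.562 1.080

initial: κ=0.6347, φ=144.13°, ℓ=3.5457
cmd 1: set φ=35.01° → (κ,φ,ℓ)=(0.6347,35.01°,3.5457) → tip=(2.1015,1.4721,1.2254)
cmd 2: set ℓ=3.7592 → (κ,φ,ℓ)=(0.6347,35.01°,3.7592) → tip=(2.2297,1.5618,1.0804)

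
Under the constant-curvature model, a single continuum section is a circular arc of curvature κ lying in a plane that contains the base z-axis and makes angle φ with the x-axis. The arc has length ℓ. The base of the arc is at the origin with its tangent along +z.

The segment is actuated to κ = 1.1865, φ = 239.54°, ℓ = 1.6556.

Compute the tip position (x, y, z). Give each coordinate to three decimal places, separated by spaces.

θ = κ·ℓ = 1.1865 × 1.6556 = 1.96437 rad
ρ = (1 − cos θ)/κ = (1 − -0.38349)/1.1865 = 1.16603
z = sin θ / κ = 0.92354/1.1865 = 0.77838
x = ρ cos φ = 1.16603 × cos(239.54°) = -0.59110
y = ρ sin φ = 1.16603 × sin(239.54°) = -1.00510

-0.591 -1.005 0.778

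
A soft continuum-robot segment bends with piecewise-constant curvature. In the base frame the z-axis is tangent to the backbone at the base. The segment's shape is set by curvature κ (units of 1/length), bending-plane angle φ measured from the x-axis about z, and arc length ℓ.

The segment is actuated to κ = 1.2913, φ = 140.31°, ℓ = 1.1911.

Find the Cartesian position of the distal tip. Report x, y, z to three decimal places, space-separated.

θ = κ·ℓ = 1.2913 × 1.1911 = 1.53807 rad
ρ = (1 − cos θ)/κ = (1 − 0.03272)/1.2913 = 0.74907
z = sin θ / κ = 0.99946/1.2913 = 0.77400
x = ρ cos φ = 0.74907 × cos(140.31°) = -0.57642
y = ρ sin φ = 0.74907 × sin(140.31°) = 0.47838

-0.576 0.478 0.774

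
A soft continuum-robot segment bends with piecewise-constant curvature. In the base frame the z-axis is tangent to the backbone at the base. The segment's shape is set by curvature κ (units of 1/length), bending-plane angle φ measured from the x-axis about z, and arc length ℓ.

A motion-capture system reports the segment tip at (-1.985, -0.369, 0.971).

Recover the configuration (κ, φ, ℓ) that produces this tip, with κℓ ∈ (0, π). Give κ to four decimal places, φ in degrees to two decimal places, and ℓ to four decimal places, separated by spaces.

0.8045 190.53 2.7906

ρ = √(x²+y²) = √(-1.985² + -0.369²) = 2.01901
φ = atan2(y, x) mod 360° = atan2(-0.369, -1.985) = 190.5307°
|p|² = ρ² + z² = 2.01901² + 0.971² = 5.01923
κ = 2ρ / |p|² = 2×2.01901 / 5.01923 = 0.80451
θ = 2·atan2(ρ, z) = 2·atan2(2.01901, 0.971) = 2.24504 rad
ℓ = θ/κ = 2.24504/0.80451 = 2.79057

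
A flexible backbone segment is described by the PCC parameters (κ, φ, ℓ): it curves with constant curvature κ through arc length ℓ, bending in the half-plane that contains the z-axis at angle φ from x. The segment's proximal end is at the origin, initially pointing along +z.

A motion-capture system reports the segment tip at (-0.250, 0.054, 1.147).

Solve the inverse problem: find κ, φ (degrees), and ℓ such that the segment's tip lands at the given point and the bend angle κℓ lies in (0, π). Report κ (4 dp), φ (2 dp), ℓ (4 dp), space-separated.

ρ = √(x²+y²) = √(-0.250² + 0.054²) = 0.25577
φ = atan2(y, x) mod 360° = atan2(0.054, -0.250) = 167.8114°
|p|² = ρ² + z² = 0.25577² + 1.147² = 1.38102
κ = 2ρ / |p|² = 2×0.25577 / 1.38102 = 0.37040
θ = 2·atan2(ρ, z) = 2·atan2(0.25577, 1.147) = 0.43879 rad
ℓ = θ/κ = 0.43879/0.37040 = 1.18465

0.3704 167.81 1.1847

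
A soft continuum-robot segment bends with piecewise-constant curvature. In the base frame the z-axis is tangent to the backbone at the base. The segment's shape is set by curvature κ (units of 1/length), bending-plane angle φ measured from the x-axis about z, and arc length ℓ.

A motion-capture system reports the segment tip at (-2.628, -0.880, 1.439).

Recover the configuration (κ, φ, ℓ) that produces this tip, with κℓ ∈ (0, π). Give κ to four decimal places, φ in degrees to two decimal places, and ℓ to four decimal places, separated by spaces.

ρ = √(x²+y²) = √(-2.628² + -0.880²) = 2.77142
φ = atan2(y, x) mod 360° = atan2(-0.880, -2.628) = 198.5134°
|p|² = ρ² + z² = 2.77142² + 1.439² = 9.75151
κ = 2ρ / |p|² = 2×2.77142 / 9.75151 = 0.56841
θ = 2·atan2(ρ, z) = 2·atan2(2.77142, 1.439) = 2.18377 rad
ℓ = θ/κ = 2.18377/0.56841 = 3.84190

0.5684 198.51 3.8419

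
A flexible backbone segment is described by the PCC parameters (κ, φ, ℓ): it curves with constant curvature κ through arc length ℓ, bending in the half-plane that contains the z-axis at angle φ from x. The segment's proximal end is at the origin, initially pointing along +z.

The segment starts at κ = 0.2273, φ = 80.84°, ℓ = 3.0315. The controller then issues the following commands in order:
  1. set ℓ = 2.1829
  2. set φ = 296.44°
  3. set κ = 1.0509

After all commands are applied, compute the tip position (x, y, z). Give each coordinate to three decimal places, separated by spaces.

initial: κ=0.2273, φ=80.84°, ℓ=3.0315
cmd 1: set ℓ=2.1829 → (κ,φ,ℓ)=(0.2273,80.84°,2.1829) → tip=(0.0845,0.5238,2.0944)
cmd 2: set φ=296.44° → (κ,φ,ℓ)=(0.2273,296.44°,2.1829) → tip=(0.2362,-0.4750,2.0944)
cmd 3: set κ=1.0509 → (κ,φ,ℓ)=(1.0509,296.44°,2.1829) → tip=(0.7041,-1.4159,0.7134)

0.704 -1.416 0.713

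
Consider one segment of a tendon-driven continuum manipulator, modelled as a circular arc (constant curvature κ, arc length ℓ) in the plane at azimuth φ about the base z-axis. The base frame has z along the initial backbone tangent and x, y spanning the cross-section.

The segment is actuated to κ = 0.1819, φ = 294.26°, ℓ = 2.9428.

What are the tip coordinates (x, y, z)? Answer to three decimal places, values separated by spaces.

θ = κ·ℓ = 0.1819 × 2.9428 = 0.53530 rad
ρ = (1 − cos θ)/κ = (1 − 0.86012)/0.1819 = 0.76900
z = sin θ / κ = 0.51010/0.1819 = 2.80426
x = ρ cos φ = 0.76900 × cos(294.26°) = 0.31597
y = ρ sin φ = 0.76900 × sin(294.26°) = -0.70109

0.316 -0.701 2.804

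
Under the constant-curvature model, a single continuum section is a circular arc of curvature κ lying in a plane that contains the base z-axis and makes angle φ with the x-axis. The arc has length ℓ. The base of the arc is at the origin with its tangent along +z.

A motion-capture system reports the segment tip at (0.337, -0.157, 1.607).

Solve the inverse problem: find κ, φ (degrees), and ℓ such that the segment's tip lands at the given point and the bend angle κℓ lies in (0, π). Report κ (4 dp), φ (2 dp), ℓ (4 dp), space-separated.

0.2733 335.02 1.6637

ρ = √(x²+y²) = √(0.337² + -0.157²) = 0.37178
φ = atan2(y, x) mod 360° = atan2(-0.157, 0.337) = 335.0203°
|p|² = ρ² + z² = 0.37178² + 1.607² = 2.72067
κ = 2ρ / |p|² = 2×0.37178 / 2.72067 = 0.27330
θ = 2·atan2(ρ, z) = 2·atan2(0.37178, 1.607) = 0.45470 rad
ℓ = θ/κ = 0.45470/0.27330 = 1.66374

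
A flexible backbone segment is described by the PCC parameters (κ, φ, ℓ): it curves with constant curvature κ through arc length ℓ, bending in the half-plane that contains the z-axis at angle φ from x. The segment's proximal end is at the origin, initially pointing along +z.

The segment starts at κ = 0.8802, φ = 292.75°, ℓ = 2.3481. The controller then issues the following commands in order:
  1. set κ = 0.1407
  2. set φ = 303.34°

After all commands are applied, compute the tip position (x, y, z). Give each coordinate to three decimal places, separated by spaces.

0.211 -0.321 2.306

initial: κ=0.8802, φ=292.75°, ℓ=2.3481
cmd 1: set κ=0.1407 → (κ,φ,ℓ)=(0.1407,292.75°,2.3481) → tip=(0.1486,-0.3545,2.3056)
cmd 2: set φ=303.34° → (κ,φ,ℓ)=(0.1407,303.34°,2.3481) → tip=(0.2112,-0.3211,2.3056)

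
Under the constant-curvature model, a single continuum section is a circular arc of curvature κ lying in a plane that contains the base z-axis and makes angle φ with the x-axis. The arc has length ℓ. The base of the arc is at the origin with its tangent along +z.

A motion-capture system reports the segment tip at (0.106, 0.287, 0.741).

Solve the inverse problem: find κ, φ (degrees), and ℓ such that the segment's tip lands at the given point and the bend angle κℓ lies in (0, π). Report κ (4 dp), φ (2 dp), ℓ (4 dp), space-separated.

ρ = √(x²+y²) = √(0.106² + 0.287²) = 0.30595
φ = atan2(y, x) mod 360° = atan2(0.287, 0.106) = 69.7289°
|p|² = ρ² + z² = 0.30595² + 0.741² = 0.64269
κ = 2ρ / |p|² = 2×0.30595 / 0.64269 = 0.95210
θ = 2·atan2(ρ, z) = 2·atan2(0.30595, 0.741) = 0.78313 rad
ℓ = θ/κ = 0.78313/0.95210 = 0.82254

0.9521 69.73 0.8225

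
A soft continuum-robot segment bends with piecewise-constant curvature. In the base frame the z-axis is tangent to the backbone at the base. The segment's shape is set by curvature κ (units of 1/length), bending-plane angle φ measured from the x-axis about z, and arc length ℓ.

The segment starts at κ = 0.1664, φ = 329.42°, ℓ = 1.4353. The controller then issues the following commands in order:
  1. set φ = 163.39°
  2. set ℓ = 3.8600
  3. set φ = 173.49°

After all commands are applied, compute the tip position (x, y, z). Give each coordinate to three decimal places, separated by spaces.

initial: κ=0.1664, φ=329.42°, ℓ=1.4353
cmd 1: set φ=163.39° → (κ,φ,ℓ)=(0.1664,163.39°,1.4353) → tip=(-0.1635,0.0488,1.4217)
cmd 2: set ℓ=3.8600 → (κ,φ,ℓ)=(0.1664,163.39°,3.8600) → tip=(-1.1476,0.3423,3.6000)
cmd 3: set φ=173.49° → (κ,φ,ℓ)=(0.1664,173.49°,3.8600) → tip=(-1.1899,0.1358,3.6000)

-1.190 0.136 3.600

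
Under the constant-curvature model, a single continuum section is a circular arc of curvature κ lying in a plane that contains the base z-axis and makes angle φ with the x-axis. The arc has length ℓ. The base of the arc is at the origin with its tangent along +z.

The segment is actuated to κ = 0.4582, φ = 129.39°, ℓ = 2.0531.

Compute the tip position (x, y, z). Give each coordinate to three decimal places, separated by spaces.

θ = κ·ℓ = 0.4582 × 2.0531 = 0.94073 rad
ρ = (1 − cos θ)/κ = (1 − 0.58920)/0.4582 = 0.89656
z = sin θ / κ = 0.80799/0.4582 = 1.76340
x = ρ cos φ = 0.89656 × cos(129.39°) = -0.56895
y = ρ sin φ = 0.89656 × sin(129.39°) = 0.69290

-0.569 0.693 1.763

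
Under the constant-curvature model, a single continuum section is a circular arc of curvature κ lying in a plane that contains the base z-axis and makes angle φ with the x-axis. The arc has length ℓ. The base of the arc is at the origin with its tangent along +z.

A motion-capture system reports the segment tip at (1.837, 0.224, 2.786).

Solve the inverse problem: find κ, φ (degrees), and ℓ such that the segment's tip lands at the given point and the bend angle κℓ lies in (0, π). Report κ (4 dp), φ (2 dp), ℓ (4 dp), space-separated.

0.3309 6.95 3.5442

ρ = √(x²+y²) = √(1.837² + 0.224²) = 1.85061
φ = atan2(y, x) mod 360° = atan2(0.224, 1.837) = 6.9522°
|p|² = ρ² + z² = 1.85061² + 2.786² = 11.18654
κ = 2ρ / |p|² = 2×1.85061 / 11.18654 = 0.33086
θ = 2·atan2(ρ, z) = 2·atan2(1.85061, 2.786) = 1.17266 rad
ℓ = θ/κ = 1.17266/0.33086 = 3.54424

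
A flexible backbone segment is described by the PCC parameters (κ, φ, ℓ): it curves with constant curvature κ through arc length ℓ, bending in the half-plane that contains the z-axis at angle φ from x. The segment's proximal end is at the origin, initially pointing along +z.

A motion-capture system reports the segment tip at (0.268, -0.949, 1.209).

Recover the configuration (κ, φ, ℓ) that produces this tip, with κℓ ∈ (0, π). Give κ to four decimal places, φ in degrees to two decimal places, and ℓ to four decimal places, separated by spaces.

0.8102 285.77 1.6889

ρ = √(x²+y²) = √(0.268² + -0.949²) = 0.98612
φ = atan2(y, x) mod 360° = atan2(-0.949, 0.268) = 285.7698°
|p|² = ρ² + z² = 0.98612² + 1.209² = 2.43411
κ = 2ρ / |p|² = 2×0.98612 / 2.43411 = 0.81025
θ = 2·atan2(ρ, z) = 2·atan2(0.98612, 1.209) = 1.36842 rad
ℓ = θ/κ = 1.36842/0.81025 = 1.68888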